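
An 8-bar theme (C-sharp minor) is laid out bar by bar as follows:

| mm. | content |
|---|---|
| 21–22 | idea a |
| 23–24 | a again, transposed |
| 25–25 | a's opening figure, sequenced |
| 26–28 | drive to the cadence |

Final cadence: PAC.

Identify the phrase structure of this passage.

Basic idea (measures 21-22) + its repetition (mm. 23–24) form the presentation; fragmentation and cadence (mm. 25–28) form the continuation — the 8-bar whole is a sentence.

sentence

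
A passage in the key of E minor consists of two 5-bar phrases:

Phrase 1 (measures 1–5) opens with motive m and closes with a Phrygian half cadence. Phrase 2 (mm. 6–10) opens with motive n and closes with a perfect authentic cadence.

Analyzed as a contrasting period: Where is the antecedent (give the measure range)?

measures 1–5

The antecedent is the phrase ending with the weaker cadence (Phrygian half cadence, phrase 1) and the consequent the one ending more conclusively (perfect authentic cadence, phrase 2); the antecedent is measures 1–5.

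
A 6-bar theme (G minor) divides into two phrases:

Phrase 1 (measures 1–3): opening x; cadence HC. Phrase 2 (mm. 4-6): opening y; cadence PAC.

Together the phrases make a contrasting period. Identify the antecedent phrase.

The phrase ending with the weaker cadence (half cadence) is the antecedent; the one ending more conclusively (perfect authentic cadence) is the consequent. The antecedent is phrase 1.

phrase 1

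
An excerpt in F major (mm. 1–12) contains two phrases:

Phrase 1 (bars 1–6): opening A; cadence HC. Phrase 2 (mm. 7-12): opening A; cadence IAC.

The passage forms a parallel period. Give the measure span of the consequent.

measures 7–12

The phrase ending with the weaker cadence (half cadence) is the antecedent; the one ending more conclusively (imperfect authentic cadence) is the consequent. The consequent is measures 7–12.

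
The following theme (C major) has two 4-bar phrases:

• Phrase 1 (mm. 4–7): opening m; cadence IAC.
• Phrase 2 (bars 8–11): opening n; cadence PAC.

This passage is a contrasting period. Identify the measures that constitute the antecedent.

measures 4–7

The antecedent is the phrase ending with the weaker cadence (imperfect authentic cadence, phrase 1) and the consequent the one ending more conclusively (perfect authentic cadence, phrase 2); the antecedent is measures 4–7.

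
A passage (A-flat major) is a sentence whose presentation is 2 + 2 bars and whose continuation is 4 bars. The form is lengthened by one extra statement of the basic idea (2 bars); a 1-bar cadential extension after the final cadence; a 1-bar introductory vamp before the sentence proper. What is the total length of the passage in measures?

Basic sentence: 2 + 2 + 4 = 8 bars.
8 (basic form) + 2 (extra statement) + 1 (cadential extension) + 1 (introduction) = 12.

12 measures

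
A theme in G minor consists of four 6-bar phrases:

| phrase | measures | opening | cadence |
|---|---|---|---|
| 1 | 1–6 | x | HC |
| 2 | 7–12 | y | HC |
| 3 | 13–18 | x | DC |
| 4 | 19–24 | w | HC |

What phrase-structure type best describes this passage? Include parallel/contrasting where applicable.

Phrase 4 ends with a half cadence, no stronger than phrase 2's half cadence, so the four phrases do not form a double period; nor do phrases 3–4 duplicate 1–2, so it is not a repeated period. With no phrase reaching a conclusive cadence, the passage is a phrase group.

phrase group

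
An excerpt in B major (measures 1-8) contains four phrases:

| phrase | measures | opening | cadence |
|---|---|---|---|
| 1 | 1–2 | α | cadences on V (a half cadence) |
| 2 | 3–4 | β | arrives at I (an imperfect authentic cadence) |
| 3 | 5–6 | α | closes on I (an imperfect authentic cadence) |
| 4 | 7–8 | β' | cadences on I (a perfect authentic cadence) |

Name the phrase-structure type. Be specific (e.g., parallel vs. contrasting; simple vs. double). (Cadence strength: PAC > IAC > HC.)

Four phrases in two halves: the first half (bars 1-4) ends with an imperfect authentic cadence, the second (mm. 5-8) with a perfect authentic cadence — a large antecedent–consequent pair, i.e. a double period.
Phrase 3 begins with the same material as phrase 1, making it parallel.

parallel double period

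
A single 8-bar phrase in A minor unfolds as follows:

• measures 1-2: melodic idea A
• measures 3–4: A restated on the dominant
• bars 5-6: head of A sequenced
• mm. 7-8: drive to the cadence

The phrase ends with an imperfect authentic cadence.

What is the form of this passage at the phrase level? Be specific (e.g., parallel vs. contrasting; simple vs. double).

sentence

Basic idea (mm. 1-2) + its repetition (mm. 3–4) form the presentation; fragmentation and cadence (mm. 5–8) form the continuation — the 8-bar whole is a sentence.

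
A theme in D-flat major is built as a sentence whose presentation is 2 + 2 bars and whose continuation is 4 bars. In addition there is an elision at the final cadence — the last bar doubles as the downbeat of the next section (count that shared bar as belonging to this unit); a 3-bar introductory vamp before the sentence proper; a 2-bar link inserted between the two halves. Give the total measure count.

13 measures

Basic sentence: 2 + 2 + 4 = 8 bars.
8 (basic form) + 3 (introduction) + 2 (link) = 13.
The elision shares a bar with the next section but does not change this unit's count.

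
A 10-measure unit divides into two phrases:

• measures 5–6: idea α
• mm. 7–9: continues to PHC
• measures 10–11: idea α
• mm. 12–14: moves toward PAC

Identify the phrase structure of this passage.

Phrase 1 ends with a Phrygian half cadence (weaker) and phrase 2 with a perfect authentic cadence (stronger): antecedent + consequent = a period.
The two phrases open with the same material (α / α), so the period is parallel.

parallel period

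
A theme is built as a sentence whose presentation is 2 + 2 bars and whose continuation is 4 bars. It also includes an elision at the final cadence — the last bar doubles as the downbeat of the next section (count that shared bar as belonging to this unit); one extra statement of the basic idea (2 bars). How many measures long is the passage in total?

10 measures

Basic sentence: 2 + 2 + 4 = 8 bars.
8 (basic form) + 2 (extra statement) = 10.
The elision shares a bar with the next section but does not change this unit's count.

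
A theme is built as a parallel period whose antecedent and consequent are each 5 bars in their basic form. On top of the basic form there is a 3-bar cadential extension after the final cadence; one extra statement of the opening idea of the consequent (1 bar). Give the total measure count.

14 measures

Basic parallel period: 5 + 5 = 10 bars.
10 (basic form) + 3 (cadential extension) + 1 (extra statement) = 14.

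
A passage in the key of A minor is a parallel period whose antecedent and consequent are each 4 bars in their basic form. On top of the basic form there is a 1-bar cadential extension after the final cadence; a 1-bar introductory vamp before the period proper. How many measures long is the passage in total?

10 measures

Basic parallel period: 4 + 4 = 8 bars.
8 (basic form) + 1 (cadential extension) + 1 (introduction) = 10.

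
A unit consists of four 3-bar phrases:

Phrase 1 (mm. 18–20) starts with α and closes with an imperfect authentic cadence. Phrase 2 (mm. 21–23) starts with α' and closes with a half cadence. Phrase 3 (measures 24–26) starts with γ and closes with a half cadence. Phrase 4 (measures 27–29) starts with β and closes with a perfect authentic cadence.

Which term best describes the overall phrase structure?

Four phrases in two halves: the first half (mm. 18–23) ends with a half cadence, the second (mm. 24-29) with a perfect authentic cadence — a large antecedent–consequent pair, i.e. a double period.
Phrase 3 begins with different material from phrase 1, making it contrasting.

contrasting double period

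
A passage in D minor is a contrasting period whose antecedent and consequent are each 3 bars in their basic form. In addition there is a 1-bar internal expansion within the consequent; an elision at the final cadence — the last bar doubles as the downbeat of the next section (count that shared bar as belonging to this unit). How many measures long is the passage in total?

7 measures

Basic contrasting period: 3 + 3 = 6 bars.
6 (basic form) + 1 (internal expansion) = 7.
The elision shares a bar with the next section but does not change this unit's count.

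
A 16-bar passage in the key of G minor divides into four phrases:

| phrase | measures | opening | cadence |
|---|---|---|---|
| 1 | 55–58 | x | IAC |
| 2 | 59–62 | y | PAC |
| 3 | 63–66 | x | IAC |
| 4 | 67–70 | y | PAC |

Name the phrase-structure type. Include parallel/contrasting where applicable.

repeated period

The cadence pattern IAC–PAC–IAC–PAC is weak–strong twice, and phrases 3–4 restate phrases 1–2: a period heard twice, not a double period (which would end weakly at phrase 2).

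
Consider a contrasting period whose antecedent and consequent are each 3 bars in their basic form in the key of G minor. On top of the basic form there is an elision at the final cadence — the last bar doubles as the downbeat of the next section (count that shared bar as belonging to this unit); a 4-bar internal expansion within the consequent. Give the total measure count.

Basic contrasting period: 3 + 3 = 6 bars.
6 (basic form) + 4 (internal expansion) = 10.
The elision shares a bar with the next section but does not change this unit's count.

10 measures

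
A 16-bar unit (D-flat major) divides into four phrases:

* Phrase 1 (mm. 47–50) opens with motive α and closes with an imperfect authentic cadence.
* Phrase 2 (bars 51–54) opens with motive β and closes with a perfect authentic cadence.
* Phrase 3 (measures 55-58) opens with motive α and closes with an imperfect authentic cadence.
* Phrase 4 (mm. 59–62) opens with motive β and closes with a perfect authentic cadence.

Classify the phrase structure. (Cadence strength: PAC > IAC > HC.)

repeated period

The cadence pattern IAC–PAC–IAC–PAC is weak–strong twice, and phrases 3–4 restate phrases 1–2: a period heard twice, not a double period (which would end weakly at phrase 2).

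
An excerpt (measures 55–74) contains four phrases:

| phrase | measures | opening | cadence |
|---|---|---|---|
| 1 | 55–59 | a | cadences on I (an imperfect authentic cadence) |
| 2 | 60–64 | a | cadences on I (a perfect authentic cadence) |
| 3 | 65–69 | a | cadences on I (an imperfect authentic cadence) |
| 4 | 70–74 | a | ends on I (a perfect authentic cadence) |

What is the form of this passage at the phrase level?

The cadence pattern IAC–PAC–IAC–PAC is weak–strong twice, and phrases 3–4 restate phrases 1–2: a period heard twice, not a double period (which would end weakly at phrase 2).

repeated period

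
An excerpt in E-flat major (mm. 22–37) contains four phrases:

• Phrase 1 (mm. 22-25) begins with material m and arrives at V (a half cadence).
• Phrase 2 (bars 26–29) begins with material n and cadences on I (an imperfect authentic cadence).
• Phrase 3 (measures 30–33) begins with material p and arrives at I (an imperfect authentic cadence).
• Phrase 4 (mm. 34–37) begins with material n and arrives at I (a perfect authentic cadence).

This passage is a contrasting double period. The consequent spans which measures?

measures 30–37

In a double period the four phrases pair into a large antecedent (phrases 1–2, ending imperfect authentic cadence) and a large consequent (phrases 3–4, ending perfect authentic cadence). The consequent spans measures 30–37.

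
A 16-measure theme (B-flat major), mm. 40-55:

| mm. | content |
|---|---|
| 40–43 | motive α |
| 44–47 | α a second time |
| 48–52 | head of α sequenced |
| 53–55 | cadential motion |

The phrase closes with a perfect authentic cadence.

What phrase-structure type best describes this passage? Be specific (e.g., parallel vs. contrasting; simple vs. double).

Basic idea (mm. 40–43) + its repetition (bars 44–47) form the presentation; fragmentation and cadence (mm. 48-55) form the continuation — the 16-bar whole is a sentence.

sentence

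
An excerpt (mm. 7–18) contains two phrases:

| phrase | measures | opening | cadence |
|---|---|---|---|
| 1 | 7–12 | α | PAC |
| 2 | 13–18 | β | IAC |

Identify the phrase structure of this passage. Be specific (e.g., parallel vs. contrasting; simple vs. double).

phrase group

The second phrase closes with an imperfect authentic cadence, which is not stronger than the first phrase's perfect authentic cadence; without a weak→strong cadential pair there is no antecedent–consequent relationship, so this is a phrase group rather than a period.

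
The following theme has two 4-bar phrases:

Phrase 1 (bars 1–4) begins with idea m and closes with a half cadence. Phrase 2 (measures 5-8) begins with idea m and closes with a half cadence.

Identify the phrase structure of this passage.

repeated phrase

Both phrases have the same opening (m) and the same cadence (half cadence): the second is a restatement, not a consequent, so this is a repeated phrase rather than a period.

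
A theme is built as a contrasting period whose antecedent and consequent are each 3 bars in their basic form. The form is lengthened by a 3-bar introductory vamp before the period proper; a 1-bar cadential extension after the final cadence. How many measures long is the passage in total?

10 measures

Basic contrasting period: 3 + 3 = 6 bars.
6 (basic form) + 3 (introduction) + 1 (cadential extension) = 10.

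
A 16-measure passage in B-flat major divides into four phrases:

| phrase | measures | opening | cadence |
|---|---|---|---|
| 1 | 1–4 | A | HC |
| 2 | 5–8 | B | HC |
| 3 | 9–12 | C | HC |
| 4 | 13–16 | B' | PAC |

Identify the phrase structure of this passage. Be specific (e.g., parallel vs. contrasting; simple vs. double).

Four phrases in two halves: the first half (bars 1–8) ends with a half cadence, the second (mm. 9–16) with a perfect authentic cadence — a large antecedent–consequent pair, i.e. a double period.
Phrase 3 begins with different material from phrase 1, making it contrasting.

contrasting double period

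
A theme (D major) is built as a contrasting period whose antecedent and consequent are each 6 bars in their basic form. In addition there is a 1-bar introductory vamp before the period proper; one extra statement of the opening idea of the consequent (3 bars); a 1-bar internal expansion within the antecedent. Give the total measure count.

17 measures

Basic contrasting period: 6 + 6 = 12 bars.
12 (basic form) + 1 (introduction) + 3 (extra statement) + 1 (internal expansion) = 17.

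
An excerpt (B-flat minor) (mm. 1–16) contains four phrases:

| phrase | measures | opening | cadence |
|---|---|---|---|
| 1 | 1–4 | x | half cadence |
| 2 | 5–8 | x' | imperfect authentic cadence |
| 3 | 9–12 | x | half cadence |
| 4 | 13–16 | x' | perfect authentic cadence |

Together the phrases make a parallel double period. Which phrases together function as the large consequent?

In a double period the first pair of phrases (ending imperfect authentic cadence) is the large antecedent and the second pair (ending perfect authentic cadence) is the large consequent; the consequent is phrases 3 and 4.

phrases 3 and 4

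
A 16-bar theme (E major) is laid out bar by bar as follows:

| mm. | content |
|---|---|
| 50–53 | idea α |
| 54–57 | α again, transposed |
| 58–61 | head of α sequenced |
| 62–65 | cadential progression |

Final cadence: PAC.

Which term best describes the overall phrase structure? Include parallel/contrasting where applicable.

Basic idea (measures 50-53) + its repetition (bars 54–57) form the presentation; fragmentation and cadence (bars 58–65) form the continuation — the 16-bar whole is a sentence.

sentence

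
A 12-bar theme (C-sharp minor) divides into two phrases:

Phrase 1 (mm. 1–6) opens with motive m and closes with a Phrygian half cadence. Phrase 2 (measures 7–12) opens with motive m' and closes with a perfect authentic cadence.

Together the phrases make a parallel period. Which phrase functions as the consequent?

The phrase ending with the weaker cadence (Phrygian half cadence) is the antecedent; the one ending more conclusively (perfect authentic cadence) is the consequent. The consequent is phrase 2.

phrase 2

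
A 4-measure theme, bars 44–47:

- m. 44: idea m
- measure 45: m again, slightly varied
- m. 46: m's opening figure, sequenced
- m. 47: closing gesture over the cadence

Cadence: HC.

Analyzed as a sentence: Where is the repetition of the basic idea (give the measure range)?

The presentation of a sentence is the basic idea (bar 44) plus its repetition (m. 45); the repetition of the basic idea is therefore m. 45.

measures 45–45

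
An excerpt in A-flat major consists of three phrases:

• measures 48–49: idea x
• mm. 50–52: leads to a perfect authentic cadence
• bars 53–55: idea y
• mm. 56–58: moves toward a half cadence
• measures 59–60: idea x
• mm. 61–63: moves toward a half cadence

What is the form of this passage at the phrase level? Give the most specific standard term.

phrase group

The final phrase closes with a half cadence, which is not stronger than the preceding half cadence; the 3 phrases lack an overall antecedent–consequent design and so form a phrase group.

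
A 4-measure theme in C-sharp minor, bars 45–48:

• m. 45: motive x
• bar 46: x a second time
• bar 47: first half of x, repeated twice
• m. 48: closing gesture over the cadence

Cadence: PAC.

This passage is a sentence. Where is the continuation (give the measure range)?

measures 47–48

After the presentation (measures 45-46), the continuation covers the fragmentation through the cadence: mm. 47-48.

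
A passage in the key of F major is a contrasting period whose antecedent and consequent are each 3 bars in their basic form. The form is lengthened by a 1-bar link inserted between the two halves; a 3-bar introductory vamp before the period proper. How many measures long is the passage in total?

Basic contrasting period: 3 + 3 = 6 bars.
6 (basic form) + 1 (link) + 3 (introduction) = 10.

10 measures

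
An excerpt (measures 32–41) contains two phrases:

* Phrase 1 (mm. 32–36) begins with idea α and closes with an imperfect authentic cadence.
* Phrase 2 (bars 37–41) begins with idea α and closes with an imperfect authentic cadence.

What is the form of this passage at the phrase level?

repeated phrase

Both phrases have the same opening (α) and the same cadence (imperfect authentic cadence): the second is a restatement, not a consequent, so this is a repeated phrase rather than a period.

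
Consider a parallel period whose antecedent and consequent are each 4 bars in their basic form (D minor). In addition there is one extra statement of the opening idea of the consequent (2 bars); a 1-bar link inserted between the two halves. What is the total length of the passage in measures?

Basic parallel period: 4 + 4 = 8 bars.
8 (basic form) + 2 (extra statement) + 1 (link) = 11.

11 measures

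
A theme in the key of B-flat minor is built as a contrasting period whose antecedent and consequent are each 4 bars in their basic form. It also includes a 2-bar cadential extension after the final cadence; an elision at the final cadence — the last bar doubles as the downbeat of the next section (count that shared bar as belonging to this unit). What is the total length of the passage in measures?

Basic contrasting period: 4 + 4 = 8 bars.
8 (basic form) + 2 (cadential extension) = 10.
The elision shares a bar with the next section but does not change this unit's count.

10 measures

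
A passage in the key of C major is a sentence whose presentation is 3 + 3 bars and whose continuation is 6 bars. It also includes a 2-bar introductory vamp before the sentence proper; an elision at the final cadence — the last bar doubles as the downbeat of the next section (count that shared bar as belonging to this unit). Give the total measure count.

14 measures

Basic sentence: 3 + 3 + 6 = 12 bars.
12 (basic form) + 2 (introduction) = 14.
The elision shares a bar with the next section but does not change this unit's count.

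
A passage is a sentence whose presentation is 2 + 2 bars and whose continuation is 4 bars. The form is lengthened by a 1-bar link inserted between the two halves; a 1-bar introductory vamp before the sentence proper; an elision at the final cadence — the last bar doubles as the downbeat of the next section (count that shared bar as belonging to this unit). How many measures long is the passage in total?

Basic sentence: 2 + 2 + 4 = 8 bars.
8 (basic form) + 1 (link) + 1 (introduction) = 10.
The elision shares a bar with the next section but does not change this unit's count.

10 measures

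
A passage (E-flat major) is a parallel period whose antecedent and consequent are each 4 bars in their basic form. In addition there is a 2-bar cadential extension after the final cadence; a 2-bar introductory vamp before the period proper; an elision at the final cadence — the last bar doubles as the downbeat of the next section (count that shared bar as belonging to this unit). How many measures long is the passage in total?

Basic parallel period: 4 + 4 = 8 bars.
8 (basic form) + 2 (cadential extension) + 2 (introduction) = 12.
The elision shares a bar with the next section but does not change this unit's count.

12 measures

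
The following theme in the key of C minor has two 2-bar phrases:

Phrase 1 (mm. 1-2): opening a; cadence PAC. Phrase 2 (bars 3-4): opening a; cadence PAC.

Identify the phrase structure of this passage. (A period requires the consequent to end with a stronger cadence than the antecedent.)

repeated phrase

Both phrases have the same opening (a) and the same cadence (perfect authentic cadence): the second is a restatement, not a consequent, so this is a repeated phrase rather than a period.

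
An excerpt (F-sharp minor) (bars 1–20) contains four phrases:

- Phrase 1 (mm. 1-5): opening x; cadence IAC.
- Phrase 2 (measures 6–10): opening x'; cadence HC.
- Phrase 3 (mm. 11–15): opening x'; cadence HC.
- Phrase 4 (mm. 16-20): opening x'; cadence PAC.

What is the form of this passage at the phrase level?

Four phrases in two halves: the first half (measures 1–10) ends with a half cadence, the second (measures 11–20) with a perfect authentic cadence — a large antecedent–consequent pair, i.e. a double period.
Phrase 3 begins with the same material as phrase 1, making it parallel.

parallel double period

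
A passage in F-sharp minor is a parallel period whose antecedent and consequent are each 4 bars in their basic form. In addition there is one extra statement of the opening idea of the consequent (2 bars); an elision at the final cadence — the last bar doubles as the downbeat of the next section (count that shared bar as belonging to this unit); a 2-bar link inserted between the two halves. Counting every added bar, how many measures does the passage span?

Basic parallel period: 4 + 4 = 8 bars.
8 (basic form) + 2 (extra statement) + 2 (link) = 12.
The elision shares a bar with the next section but does not change this unit's count.

12 measures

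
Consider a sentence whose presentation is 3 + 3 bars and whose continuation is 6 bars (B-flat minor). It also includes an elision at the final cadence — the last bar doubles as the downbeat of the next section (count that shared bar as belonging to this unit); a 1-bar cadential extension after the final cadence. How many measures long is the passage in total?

Basic sentence: 3 + 3 + 6 = 12 bars.
12 (basic form) + 1 (cadential extension) = 13.
The elision shares a bar with the next section but does not change this unit's count.

13 measures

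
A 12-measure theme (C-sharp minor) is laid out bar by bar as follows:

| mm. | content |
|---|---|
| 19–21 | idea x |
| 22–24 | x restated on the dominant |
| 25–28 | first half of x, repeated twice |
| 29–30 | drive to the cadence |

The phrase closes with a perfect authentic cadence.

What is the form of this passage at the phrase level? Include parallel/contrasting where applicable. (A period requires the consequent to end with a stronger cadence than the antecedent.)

Basic idea (measures 19–21) + its repetition (mm. 22–24) form the presentation; fragmentation and cadence (bars 25-30) form the continuation — the 12-bar whole is a sentence.

sentence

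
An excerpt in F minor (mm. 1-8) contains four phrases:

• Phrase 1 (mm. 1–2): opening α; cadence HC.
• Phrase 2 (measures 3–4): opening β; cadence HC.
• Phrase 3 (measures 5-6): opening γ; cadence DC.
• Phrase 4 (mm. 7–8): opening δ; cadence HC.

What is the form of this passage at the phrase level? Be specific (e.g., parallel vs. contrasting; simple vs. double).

phrase group

Phrase 4 ends with a half cadence, no stronger than phrase 2's half cadence, so the four phrases do not form a double period; nor do phrases 3–4 duplicate 1–2, so it is not a repeated period. With no phrase reaching a conclusive cadence, the passage is a phrase group.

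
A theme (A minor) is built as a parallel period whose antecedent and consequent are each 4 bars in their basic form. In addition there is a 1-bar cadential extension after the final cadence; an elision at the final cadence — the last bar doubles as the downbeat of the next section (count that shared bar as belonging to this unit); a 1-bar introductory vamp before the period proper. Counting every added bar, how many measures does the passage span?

10 measures

Basic parallel period: 4 + 4 = 8 bars.
8 (basic form) + 1 (cadential extension) + 1 (introduction) = 10.
The elision shares a bar with the next section but does not change this unit's count.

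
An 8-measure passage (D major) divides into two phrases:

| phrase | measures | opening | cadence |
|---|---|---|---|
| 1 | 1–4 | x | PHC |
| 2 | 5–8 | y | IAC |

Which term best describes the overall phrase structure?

contrasting period

Phrase 1 ends with a Phrygian half cadence (weaker) and phrase 2 with an imperfect authentic cadence (stronger): antecedent + consequent = a period.
The two phrases open with different material (x / y), so the period is contrasting.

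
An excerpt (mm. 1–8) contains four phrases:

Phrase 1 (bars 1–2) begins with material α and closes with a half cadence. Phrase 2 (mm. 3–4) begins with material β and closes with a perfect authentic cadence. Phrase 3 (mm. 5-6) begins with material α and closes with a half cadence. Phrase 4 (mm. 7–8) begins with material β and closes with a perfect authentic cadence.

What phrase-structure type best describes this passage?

repeated period

The cadence pattern HC–PAC–HC–PAC is weak–strong twice, and phrases 3–4 restate phrases 1–2: a period heard twice, not a double period (which would end weakly at phrase 2).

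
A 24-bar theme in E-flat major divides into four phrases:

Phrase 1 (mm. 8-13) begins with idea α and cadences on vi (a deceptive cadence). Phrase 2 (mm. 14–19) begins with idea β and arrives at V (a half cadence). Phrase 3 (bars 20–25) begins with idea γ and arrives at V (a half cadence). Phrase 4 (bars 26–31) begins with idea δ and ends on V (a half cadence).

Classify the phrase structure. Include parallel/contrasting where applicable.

phrase group

Phrase 4 ends with a half cadence, no stronger than phrase 2's half cadence, so the four phrases do not form a double period; nor do phrases 3–4 duplicate 1–2, so it is not a repeated period. With no phrase reaching a conclusive cadence, the passage is a phrase group.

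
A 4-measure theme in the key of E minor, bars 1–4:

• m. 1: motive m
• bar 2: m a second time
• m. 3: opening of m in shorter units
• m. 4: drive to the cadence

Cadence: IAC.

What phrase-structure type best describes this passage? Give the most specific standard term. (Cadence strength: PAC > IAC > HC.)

Basic idea (m. 1) + its repetition (bar 2) form the presentation; fragmentation and cadence (mm. 3–4) form the continuation — the 4-bar whole is a sentence.

sentence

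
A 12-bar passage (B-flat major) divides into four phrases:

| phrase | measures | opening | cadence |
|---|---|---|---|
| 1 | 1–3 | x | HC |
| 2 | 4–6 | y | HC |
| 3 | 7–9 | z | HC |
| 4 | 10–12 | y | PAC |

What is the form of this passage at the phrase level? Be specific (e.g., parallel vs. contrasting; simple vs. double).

Four phrases in two halves: the first half (mm. 1-6) ends with a half cadence, the second (mm. 7–12) with a perfect authentic cadence — a large antecedent–consequent pair, i.e. a double period.
Phrase 3 begins with different material from phrase 1, making it contrasting.

contrasting double period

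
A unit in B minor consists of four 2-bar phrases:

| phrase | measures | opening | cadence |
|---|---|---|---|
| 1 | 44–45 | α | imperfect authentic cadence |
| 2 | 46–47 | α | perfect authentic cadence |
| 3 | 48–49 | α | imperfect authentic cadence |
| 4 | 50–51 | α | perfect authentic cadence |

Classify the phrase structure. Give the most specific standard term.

The cadence pattern IAC–PAC–IAC–PAC is weak–strong twice, and phrases 3–4 restate phrases 1–2: a period heard twice, not a double period (which would end weakly at phrase 2).

repeated period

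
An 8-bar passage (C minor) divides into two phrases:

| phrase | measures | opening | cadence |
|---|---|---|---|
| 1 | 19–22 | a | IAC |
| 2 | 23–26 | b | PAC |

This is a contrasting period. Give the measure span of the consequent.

measures 23–26

The phrase ending with the weaker cadence (imperfect authentic cadence) is the antecedent; the one ending more conclusively (perfect authentic cadence) is the consequent. The consequent is measures 23–26.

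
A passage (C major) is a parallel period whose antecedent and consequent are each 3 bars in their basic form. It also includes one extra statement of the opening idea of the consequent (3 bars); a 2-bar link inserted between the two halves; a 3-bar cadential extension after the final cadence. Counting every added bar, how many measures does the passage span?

14 measures

Basic parallel period: 3 + 3 = 6 bars.
6 (basic form) + 3 (extra statement) + 2 (link) + 3 (cadential extension) = 14.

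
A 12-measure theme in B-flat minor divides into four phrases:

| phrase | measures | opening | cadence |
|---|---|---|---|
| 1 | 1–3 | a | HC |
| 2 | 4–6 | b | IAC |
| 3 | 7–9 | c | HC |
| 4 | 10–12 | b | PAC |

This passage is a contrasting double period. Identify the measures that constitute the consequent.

measures 7–12

In a double period the four phrases pair into a large antecedent (phrases 1–2, ending imperfect authentic cadence) and a large consequent (phrases 3–4, ending perfect authentic cadence). The consequent spans measures 7–12.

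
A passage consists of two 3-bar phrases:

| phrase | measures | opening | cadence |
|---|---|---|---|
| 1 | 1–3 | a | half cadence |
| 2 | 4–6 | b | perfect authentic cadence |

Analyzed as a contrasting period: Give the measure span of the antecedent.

measures 1–3

The antecedent is the phrase ending with the weaker cadence (half cadence, phrase 1) and the consequent the one ending more conclusively (perfect authentic cadence, phrase 2); the antecedent is measures 1–3.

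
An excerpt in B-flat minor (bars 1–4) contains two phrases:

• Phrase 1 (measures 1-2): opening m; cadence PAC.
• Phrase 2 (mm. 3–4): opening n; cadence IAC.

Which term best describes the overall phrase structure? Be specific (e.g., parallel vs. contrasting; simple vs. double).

phrase group

The second phrase closes with an imperfect authentic cadence, which is not stronger than the first phrase's perfect authentic cadence; without a weak→strong cadential pair there is no antecedent–consequent relationship, so this is a phrase group rather than a period.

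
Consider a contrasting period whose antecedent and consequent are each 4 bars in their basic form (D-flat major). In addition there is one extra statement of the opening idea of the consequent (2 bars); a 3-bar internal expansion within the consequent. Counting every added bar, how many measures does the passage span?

13 measures

Basic contrasting period: 4 + 4 = 8 bars.
8 (basic form) + 2 (extra statement) + 3 (internal expansion) = 13.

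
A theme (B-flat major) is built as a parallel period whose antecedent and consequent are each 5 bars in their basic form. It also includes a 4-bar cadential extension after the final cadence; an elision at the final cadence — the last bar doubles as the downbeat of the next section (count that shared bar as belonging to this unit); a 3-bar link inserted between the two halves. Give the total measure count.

17 measures

Basic parallel period: 5 + 5 = 10 bars.
10 (basic form) + 4 (cadential extension) + 3 (link) = 17.
The elision shares a bar with the next section but does not change this unit's count.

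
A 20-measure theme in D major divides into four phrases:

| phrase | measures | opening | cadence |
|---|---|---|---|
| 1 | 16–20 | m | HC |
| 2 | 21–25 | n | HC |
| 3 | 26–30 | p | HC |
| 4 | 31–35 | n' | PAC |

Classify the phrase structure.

Four phrases in two halves: the first half (mm. 16-25) ends with a half cadence, the second (mm. 26–35) with a perfect authentic cadence — a large antecedent–consequent pair, i.e. a double period.
Phrase 3 begins with different material from phrase 1, making it contrasting.

contrasting double period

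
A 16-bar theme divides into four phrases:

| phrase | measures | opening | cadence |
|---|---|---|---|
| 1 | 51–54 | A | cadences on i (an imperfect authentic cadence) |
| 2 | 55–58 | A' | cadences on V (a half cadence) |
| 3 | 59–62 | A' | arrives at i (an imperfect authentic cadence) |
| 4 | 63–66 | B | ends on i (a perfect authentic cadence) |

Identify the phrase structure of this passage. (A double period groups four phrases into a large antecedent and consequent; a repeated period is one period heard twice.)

Four phrases in two halves: the first half (bars 51–58) ends with a half cadence, the second (bars 59–66) with a perfect authentic cadence — a large antecedent–consequent pair, i.e. a double period.
Phrase 3 begins with the same material as phrase 1, making it parallel.

parallel double period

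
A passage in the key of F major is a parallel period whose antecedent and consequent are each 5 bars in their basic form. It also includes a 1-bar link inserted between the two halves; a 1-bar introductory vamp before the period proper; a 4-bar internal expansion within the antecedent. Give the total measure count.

Basic parallel period: 5 + 5 = 10 bars.
10 (basic form) + 1 (link) + 1 (introduction) + 4 (internal expansion) = 16.

16 measures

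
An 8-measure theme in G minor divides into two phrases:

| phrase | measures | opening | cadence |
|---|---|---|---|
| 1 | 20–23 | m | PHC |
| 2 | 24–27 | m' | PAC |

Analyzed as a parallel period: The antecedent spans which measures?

measures 20–23

The antecedent is the phrase ending with the weaker cadence (Phrygian half cadence, phrase 1) and the consequent the one ending more conclusively (perfect authentic cadence, phrase 2); the antecedent is measures 20–23.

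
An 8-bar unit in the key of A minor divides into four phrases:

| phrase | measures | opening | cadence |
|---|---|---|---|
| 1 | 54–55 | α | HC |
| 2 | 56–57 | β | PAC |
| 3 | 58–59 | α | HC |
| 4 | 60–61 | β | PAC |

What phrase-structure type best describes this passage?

repeated period

The cadence pattern HC–PAC–HC–PAC is weak–strong twice, and phrases 3–4 restate phrases 1–2: a period heard twice, not a double period (which would end weakly at phrase 2).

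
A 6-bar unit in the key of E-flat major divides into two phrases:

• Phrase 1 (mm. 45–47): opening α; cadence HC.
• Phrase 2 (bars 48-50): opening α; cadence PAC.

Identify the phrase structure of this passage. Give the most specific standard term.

parallel period

Phrase 1 ends with a half cadence (weaker) and phrase 2 with a perfect authentic cadence (stronger): antecedent + consequent = a period.
The two phrases open with the same material (α / α), so the period is parallel.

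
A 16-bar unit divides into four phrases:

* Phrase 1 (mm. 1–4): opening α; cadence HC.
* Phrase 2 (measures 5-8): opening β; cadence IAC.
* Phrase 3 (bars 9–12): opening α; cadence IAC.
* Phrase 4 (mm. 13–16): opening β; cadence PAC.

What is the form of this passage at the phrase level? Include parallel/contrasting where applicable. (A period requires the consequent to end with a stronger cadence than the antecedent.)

parallel double period

Four phrases in two halves: the first half (mm. 1–8) ends with an imperfect authentic cadence, the second (mm. 9–16) with a perfect authentic cadence — a large antecedent–consequent pair, i.e. a double period.
Phrase 3 begins with the same material as phrase 1, making it parallel.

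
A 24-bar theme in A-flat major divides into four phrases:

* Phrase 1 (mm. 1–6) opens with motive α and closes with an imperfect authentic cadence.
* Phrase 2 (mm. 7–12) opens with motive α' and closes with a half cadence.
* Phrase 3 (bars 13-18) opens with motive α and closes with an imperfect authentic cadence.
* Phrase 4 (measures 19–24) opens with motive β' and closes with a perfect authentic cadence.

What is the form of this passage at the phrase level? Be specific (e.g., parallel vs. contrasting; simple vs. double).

Four phrases in two halves: the first half (measures 1–12) ends with a half cadence, the second (measures 13–24) with a perfect authentic cadence — a large antecedent–consequent pair, i.e. a double period.
Phrase 3 begins with the same material as phrase 1, making it parallel.

parallel double period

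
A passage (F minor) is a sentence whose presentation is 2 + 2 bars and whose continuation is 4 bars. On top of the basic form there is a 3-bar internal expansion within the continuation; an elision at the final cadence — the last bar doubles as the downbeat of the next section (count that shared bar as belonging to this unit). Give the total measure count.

11 measures

Basic sentence: 2 + 2 + 4 = 8 bars.
8 (basic form) + 3 (internal expansion) = 11.
The elision shares a bar with the next section but does not change this unit's count.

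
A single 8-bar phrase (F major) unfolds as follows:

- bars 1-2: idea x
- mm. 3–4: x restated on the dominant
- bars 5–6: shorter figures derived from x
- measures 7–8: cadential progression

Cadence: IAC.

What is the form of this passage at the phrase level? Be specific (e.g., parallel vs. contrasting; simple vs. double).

sentence

Basic idea (mm. 1–2) + its repetition (bars 3–4) form the presentation; fragmentation and cadence (mm. 5–8) form the continuation — the 8-bar whole is a sentence.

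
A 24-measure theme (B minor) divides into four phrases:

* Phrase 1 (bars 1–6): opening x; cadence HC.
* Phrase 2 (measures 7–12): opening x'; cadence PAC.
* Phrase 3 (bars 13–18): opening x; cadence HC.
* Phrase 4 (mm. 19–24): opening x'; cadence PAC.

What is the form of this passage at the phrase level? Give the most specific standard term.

The cadence pattern HC–PAC–HC–PAC is weak–strong twice, and phrases 3–4 restate phrases 1–2: a period heard twice, not a double period (which would end weakly at phrase 2).

repeated period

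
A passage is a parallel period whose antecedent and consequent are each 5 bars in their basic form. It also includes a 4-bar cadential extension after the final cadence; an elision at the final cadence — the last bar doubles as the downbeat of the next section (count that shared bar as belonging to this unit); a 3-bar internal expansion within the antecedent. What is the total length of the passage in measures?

17 measures

Basic parallel period: 5 + 5 = 10 bars.
10 (basic form) + 4 (cadential extension) + 3 (internal expansion) = 17.
The elision shares a bar with the next section but does not change this unit's count.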